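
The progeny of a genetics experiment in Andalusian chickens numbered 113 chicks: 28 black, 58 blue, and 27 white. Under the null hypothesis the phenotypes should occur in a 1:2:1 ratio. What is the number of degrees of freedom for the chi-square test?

A goodness-of-fit test with 3 phenotype classes has df = 3 − 1 = 2.

2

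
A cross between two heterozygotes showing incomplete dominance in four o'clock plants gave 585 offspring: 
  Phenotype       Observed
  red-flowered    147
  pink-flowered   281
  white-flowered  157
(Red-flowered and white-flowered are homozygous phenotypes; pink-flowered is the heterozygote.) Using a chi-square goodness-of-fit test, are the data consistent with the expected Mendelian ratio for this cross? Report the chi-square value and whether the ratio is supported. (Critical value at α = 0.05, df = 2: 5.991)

1.246; consistent

With incomplete dominance, a heterozygote × heterozygote cross gives a 1:2:1 phenotypic ratio.
The 1:2:1 ratio has 4 parts, so with N = 585 the expected counts are:
  red-flowered: 585 × 1/4 = 146.25
  pink-flowered: 585 × 2/4 = 292.5
  white-flowered: 585 × 1/4 = 146.25
χ² = Σ (O − E)² / E
  red-flowered: (147 − 146.25)² / 146.25 = 0.0038
  pink-flowered: (281 − 292.5)² / 292.5 = 0.4521
  white-flowered: (157 − 146.25)² / 146.25 = 0.7902
χ² = 0.0038 + 0.4521 + 0.7902 = 1.2461 ≈ 1.246
Degrees of freedom = 3 − 1 = 2; critical value at α = 0.05 is 5.991.
Since 1.246 < 5.991, we fail to reject the null hypothesis — the data are consistent with the 1:2:1 ratio.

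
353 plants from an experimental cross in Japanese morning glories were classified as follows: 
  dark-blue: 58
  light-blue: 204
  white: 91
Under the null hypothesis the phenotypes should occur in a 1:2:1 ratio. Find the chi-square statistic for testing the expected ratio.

14.739

Expected counts for N = 353 under a 1:2:1 ratio (total parts = 4):
  dark-blue: 353 × 1/4 = 88.25
  light-blue: 353 × 2/4 = 176.5
  white: 353 × 1/4 = 88.25
χ² = Σ (O − E)² / E
  dark-blue: (58 − 88.25)² / 88.25 = 10.3690
  light-blue: (204 − 176.5)² / 176.5 = 4.2847
  white: (91 − 88.25)² / 88.25 = 0.0857
χ² = 10.3690 + 4.2847 + 0.0857 = 14.7394 ≈ 14.739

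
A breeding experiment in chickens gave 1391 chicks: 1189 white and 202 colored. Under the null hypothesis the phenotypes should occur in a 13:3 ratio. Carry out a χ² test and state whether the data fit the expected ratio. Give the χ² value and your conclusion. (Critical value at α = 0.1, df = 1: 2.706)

Under the 13:3 hypothesis (Σ ratio = 16, N = 1391):
  white: 1391 × 13/16 = 1130.1875
  colored: 1391 × 3/16 = 260.8125
χ² = Σ (O − E)² / E
  white: (1189 − 1130.1875)² / 1130.1875 = 3.0605
  colored: (202 − 260.8125)² / 260.8125 = 13.2621
χ² = 3.0605 + 13.2621 = 16.3226 ≈ 16.323
Degrees of freedom = 2 − 1 = 1; critical value at α = 0.1 is 2.706.
Since 16.323 > 2.706, we reject the null hypothesis — the data do not fit the 13:3 ratio.

16.323; not consistent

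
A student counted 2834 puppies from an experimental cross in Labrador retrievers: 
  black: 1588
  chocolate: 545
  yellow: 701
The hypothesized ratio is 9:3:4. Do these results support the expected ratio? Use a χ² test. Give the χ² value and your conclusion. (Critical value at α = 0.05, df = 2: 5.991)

Under the 9:3:4 hypothesis (Σ ratio = 16, N = 2834):
  black: 2834 × 9/16 = 1594.125
  chocolate: 2834 × 3/16 = 531.375
  yellow: 2834 × 4/16 = 708.5
χ² = Σ (O − E)² / E
  black: (1588 − 1594.125)² / 1594.125 = 0.0235
  chocolate: (545 − 531.375)² / 531.375 = 0.3494
  yellow: (701 − 708.5)² / 708.5 = 0.0794
χ² = 0.0235 + 0.3494 + 0.0794 = 0.4523 ≈ 0.452
Degrees of freedom = 3 − 1 = 2; critical value at α = 0.05 is 5.991.
Since 0.452 < 5.991, we fail to reject the null hypothesis — the data are consistent with the 9:3:4 ratio.

0.452; consistent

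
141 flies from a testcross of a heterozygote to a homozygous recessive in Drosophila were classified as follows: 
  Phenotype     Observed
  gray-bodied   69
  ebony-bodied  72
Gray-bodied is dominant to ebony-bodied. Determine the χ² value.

A testcross of a heterozygote (Aa × aa) gives a 1:1 phenotypic ratio.
The 1:1 ratio has 2 parts, so with N = 141 the expected counts are:
  gray-bodied: 141 × 1/2 = 70.5
  ebony-bodied: 141 × 1/2 = 70.5
χ² = Σ (O − E)² / E
  gray-bodied: (69 − 70.5)² / 70.5 = 0.0319
  ebony-bodied: (72 − 70.5)² / 70.5 = 0.0319
χ² = 0.0319 + 0.0319 = 0.0638 ≈ 0.064

0.064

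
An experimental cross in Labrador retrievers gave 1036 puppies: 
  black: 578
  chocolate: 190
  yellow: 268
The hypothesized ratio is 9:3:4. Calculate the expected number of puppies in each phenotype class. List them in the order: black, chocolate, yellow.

582.75, 194.25, 259

Total ratio parts = 16. Expected numbers out of 1036:
  black: 1036 × 9/16 = 582.75
  chocolate: 1036 × 3/16 = 194.25
  yellow: 1036 × 4/16 = 259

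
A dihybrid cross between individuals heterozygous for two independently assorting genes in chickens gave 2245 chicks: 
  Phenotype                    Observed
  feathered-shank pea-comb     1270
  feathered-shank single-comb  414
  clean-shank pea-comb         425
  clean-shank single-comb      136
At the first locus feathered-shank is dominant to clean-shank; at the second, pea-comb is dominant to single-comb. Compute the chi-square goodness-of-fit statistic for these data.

A dihybrid F₂ with independent assortment and complete dominance at both loci gives a 9:3:3:1 phenotypic ratio.
Expected counts for N = 2245 under a 9:3:3:1 ratio (total parts = 16):
  feathered-shank pea-comb: 2245 × 9/16 = 1262.8125
  feathered-shank single-comb: 2245 × 3/16 = 420.9375
  clean-shank pea-comb: 2245 × 3/16 = 420.9375
  clean-shank single-comb: 2245 × 1/16 = 140.3125
χ² = Σ (O − E)² / E
  feathered-shank pea-comb: (1270 − 1262.8125)² / 1262.8125 = 0.0409
  feathered-shank single-comb: (414 − 420.9375)² / 420.9375 = 0.1143
  clean-shank pea-comb: (425 − 420.9375)² / 420.9375 = 0.0392
  clean-shank single-comb: (136 − 140.3125)² / 140.3125 = 0.1325
χ² = 0.0409 + 0.1143 + 0.0392 + 0.1325 = 0.3269 ≈ 0.327

0.327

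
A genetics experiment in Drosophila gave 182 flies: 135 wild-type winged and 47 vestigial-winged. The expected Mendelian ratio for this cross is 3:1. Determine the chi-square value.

0.066

Expected counts for N = 182 under a 3:1 ratio (total parts = 4):
  wild-type winged: 182 × 3/4 = 136.5
  vestigial-winged: 182 × 1/4 = 45.5
χ² = Σ (O − E)² / E
  wild-type winged: (135 − 136.5)² / 136.5 = 0.0165
  vestigial-winged: (47 − 45.5)² / 45.5 = 0.0495
χ² = 0.0165 + 0.0495 = 0.066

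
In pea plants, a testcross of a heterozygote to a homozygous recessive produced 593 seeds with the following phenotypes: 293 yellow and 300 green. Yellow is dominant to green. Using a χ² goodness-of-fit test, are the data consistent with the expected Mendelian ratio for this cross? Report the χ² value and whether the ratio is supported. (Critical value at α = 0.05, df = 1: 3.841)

A testcross of a heterozygote (Aa × aa) gives a 1:1 phenotypic ratio.
Expected counts for N = 593 under a 1:1 ratio (total parts = 2):
  yellow: 593 × 1/2 = 296.5
  green: 593 × 1/2 = 296.5
χ² = Σ (O − E)² / E
  yellow: (293 − 296.5)² / 296.5 = 0.0413
  green: (300 − 296.5)² / 296.5 = 0.0413
χ² = 0.0413 + 0.0413 = 0.0826 ≈ 0.083
Degrees of freedom = 2 − 1 = 1; critical value at α = 0.05 is 3.841.
Since 0.083 < 3.841, we fail to reject the null hypothesis — the data are consistent with the 1:1 ratio.

0.083; consistent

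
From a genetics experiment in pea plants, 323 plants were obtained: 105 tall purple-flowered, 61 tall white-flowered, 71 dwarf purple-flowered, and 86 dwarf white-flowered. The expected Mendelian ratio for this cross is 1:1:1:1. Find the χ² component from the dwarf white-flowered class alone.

0.341

The 1:1:1:1 ratio has 4 parts, so with N = 323 the expected counts are:
  tall purple-flowered: 323 × 1/4 = 80.75
  tall white-flowered: 323 × 1/4 = 80.75
  dwarf purple-flowered: 323 × 1/4 = 80.75
  dwarf white-flowered: 323 × 1/4 = 80.75
Contribution of dwarf white-flowered: (86 − 80.75)² / 80.75 = 0.3413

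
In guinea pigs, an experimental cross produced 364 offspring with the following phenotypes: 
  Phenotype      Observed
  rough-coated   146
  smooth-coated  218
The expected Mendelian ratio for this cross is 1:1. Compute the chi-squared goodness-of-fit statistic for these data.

14.242

The 1:1 ratio has 2 parts, so with N = 364 the expected counts are:
  rough-coated: 364 × 1/2 = 182
  smooth-coated: 364 × 1/2 = 182
χ² = Σ (O − E)² / E
  rough-coated: (146 − 182)² / 182 = 7.1209
  smooth-coated: (218 − 182)² / 182 = 7.1209
χ² = 7.1209 + 7.1209 = 14.2418 ≈ 14.242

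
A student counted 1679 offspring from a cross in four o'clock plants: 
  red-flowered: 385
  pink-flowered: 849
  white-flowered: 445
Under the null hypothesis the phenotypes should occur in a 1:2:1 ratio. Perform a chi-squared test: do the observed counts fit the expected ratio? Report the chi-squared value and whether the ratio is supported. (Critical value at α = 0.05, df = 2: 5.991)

4.503; consistent

Total ratio parts = 4. Expected numbers out of 1679:
  red-flowered: 1679 × 1/4 = 419.75
  pink-flowered: 1679 × 2/4 = 839.5
  white-flowered: 1679 × 1/4 = 419.75
χ² = Σ (O − E)² / E
  red-flowered: (385 − 419.75)² / 419.75 = 2.8769
  pink-flowered: (849 − 839.5)² / 839.5 = 0.1075
  white-flowered: (445 − 419.75)² / 419.75 = 1.5189
χ² = 2.8769 + 0.1075 + 1.5189 = 4.5033 ≈ 4.503
Degrees of freedom = 3 − 1 = 2; critical value at α = 0.05 is 5.991.
Since 4.503 < 5.991, we fail to reject the null hypothesis — the data are consistent with the 1:2:1 ratio.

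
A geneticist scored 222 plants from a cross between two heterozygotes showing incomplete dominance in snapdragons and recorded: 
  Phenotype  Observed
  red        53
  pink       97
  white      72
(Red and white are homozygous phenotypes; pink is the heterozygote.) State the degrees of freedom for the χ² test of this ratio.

With incomplete dominance, a heterozygote × heterozygote cross gives a 1:2:1 phenotypic ratio.
A goodness-of-fit test with 3 phenotype classes has df = 3 − 1 = 2.

2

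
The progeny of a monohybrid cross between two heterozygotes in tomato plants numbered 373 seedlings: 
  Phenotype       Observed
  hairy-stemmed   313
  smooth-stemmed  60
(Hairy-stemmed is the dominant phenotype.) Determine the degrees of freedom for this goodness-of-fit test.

For a monohybrid cross between heterozygotes with complete dominance, the expected phenotypic ratio is 3:1.
A goodness-of-fit test with 2 phenotype classes has df = 2 − 1 = 1.

1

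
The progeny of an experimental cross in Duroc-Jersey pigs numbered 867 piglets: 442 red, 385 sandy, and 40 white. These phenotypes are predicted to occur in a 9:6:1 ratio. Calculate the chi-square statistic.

Total ratio parts = 16. Expected numbers out of 867:
  red: 867 × 9/16 = 487.6875
  sandy: 867 × 6/16 = 325.125
  white: 867 × 1/16 = 54.1875
χ² = Σ (O − E)² / E
  red: (442 − 487.6875)² / 487.6875 = 4.2801
  sandy: (385 − 325.125)² / 325.125 = 11.0266
  white: (40 − 54.1875)² / 54.1875 = 3.7146
χ² = 4.2801 + 11.0266 + 3.7146 = 19.0213 ≈ 19.021

19.021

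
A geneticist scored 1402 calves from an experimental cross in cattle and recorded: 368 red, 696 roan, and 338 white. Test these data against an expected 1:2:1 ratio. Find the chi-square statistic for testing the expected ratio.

Expected counts for N = 1402 under a 1:2:1 ratio (total parts = 4):
  red: 1402 × 1/4 = 350.5
  roan: 1402 × 2/4 = 701
  white: 1402 × 1/4 = 350.5
χ² = Σ (O − E)² / E
  red: (368 − 350.5)² / 350.5 = 0.8738
  roan: (696 − 701)² / 701 = 0.0357
  white: (338 − 350.5)² / 350.5 = 0.4458
χ² = 0.8738 + 0.0357 + 0.4458 = 1.3553 ≈ 1.355

1.355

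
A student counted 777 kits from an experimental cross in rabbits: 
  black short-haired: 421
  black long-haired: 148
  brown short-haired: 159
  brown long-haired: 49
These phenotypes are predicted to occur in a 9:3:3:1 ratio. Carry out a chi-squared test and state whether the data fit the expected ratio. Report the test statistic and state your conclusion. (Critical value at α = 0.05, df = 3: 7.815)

Expected counts for N = 777 under a 9:3:3:1 ratio (total parts = 16):
  black short-haired: 777 × 9/16 = 437.0625
  black long-haired: 777 × 3/16 = 145.6875
  brown short-haired: 777 × 3/16 = 145.6875
  brown long-haired: 777 × 1/16 = 48.5625
χ² = Σ (O − E)² / E
  black short-haired: (421 − 437.0625)² / 437.0625 = 0.5903
  black long-haired: (148 − 145.6875)² / 145.6875 = 0.0367
  brown short-haired: (159 − 145.6875)² / 145.6875 = 1.2165
  brown long-haired: (49 − 48.5625)² / 48.5625 = 0.0039
χ² = 0.5903 + 0.0367 + 1.2165 + 0.0039 = 1.8474 ≈ 1.847
Degrees of freedom = 4 − 1 = 3; critical value at α = 0.05 is 7.815.
Since 1.847 < 7.815, we fail to reject the null hypothesis — the data are consistent with the 9:3:3:1 ratio.

1.847; consistent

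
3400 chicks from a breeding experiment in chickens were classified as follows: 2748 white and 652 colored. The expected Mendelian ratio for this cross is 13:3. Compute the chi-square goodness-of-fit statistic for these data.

0.406

The 13:3 ratio has 16 parts, so with N = 3400 the expected counts are:
  white: 3400 × 13/16 = 2762.5
  colored: 3400 × 3/16 = 637.5
χ² = Σ (O − E)² / E
  white: (2748 − 2762.5)² / 2762.5 = 0.0761
  colored: (652 − 637.5)² / 637.5 = 0.3298
χ² = 0.0761 + 0.3298 = 0.4059 ≈ 0.406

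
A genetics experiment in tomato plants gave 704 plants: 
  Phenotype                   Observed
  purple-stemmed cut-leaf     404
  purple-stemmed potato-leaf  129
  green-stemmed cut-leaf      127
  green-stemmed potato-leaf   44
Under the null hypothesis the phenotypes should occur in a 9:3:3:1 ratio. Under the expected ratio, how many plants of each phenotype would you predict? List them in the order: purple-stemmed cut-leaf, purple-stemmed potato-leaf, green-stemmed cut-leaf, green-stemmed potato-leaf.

396, 132, 132, 44

Total ratio parts = 16. Expected numbers out of 704:
  purple-stemmed cut-leaf: 704 × 9/16 = 396
  purple-stemmed potato-leaf: 704 × 3/16 = 132
  green-stemmed cut-leaf: 704 × 3/16 = 132
  green-stemmed potato-leaf: 704 × 1/16 = 44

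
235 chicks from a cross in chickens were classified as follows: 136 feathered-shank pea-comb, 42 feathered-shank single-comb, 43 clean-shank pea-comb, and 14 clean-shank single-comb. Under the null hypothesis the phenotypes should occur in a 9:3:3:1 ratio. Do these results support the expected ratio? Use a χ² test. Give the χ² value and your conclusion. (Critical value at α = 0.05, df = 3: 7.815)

0.264; consistent

The 9:3:3:1 ratio has 16 parts, so with N = 235 the expected counts are:
  feathered-shank pea-comb: 235 × 9/16 = 132.1875
  feathered-shank single-comb: 235 × 3/16 = 44.0625
  clean-shank pea-comb: 235 × 3/16 = 44.0625
  clean-shank single-comb: 235 × 1/16 = 14.6875
χ² = Σ (O − E)² / E
  feathered-shank pea-comb: (136 − 132.1875)² / 132.1875 = 0.1100
  feathered-shank single-comb: (42 − 44.0625)² / 44.0625 = 0.0965
  clean-shank pea-comb: (43 − 44.0625)² / 44.0625 = 0.0256
  clean-shank single-comb: (14 − 14.6875)² / 14.6875 = 0.0322
χ² = 0.1100 + 0.0965 + 0.0256 + 0.0322 = 0.2643 ≈ 0.264
Degrees of freedom = 4 − 1 = 3; critical value at α = 0.05 is 7.815.
Since 0.264 < 7.815, we fail to reject the null hypothesis — the data are consistent with the 9:3:3:1 ratio.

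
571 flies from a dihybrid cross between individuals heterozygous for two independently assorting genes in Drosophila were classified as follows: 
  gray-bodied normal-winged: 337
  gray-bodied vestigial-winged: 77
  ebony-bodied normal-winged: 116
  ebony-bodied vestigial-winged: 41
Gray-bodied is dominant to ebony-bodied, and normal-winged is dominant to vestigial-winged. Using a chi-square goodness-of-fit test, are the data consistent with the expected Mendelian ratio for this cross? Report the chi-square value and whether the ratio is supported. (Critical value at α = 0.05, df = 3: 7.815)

10.757; not consistent

A dihybrid F₂ with independent assortment and complete dominance at both loci gives a 9:3:3:1 phenotypic ratio.
The 9:3:3:1 ratio has 16 parts, so with N = 571 the expected counts are:
  gray-bodied normal-winged: 571 × 9/16 = 321.1875
  gray-bodied vestigial-winged: 571 × 3/16 = 107.0625
  ebony-bodied normal-winged: 571 × 3/16 = 107.0625
  ebony-bodied vestigial-winged: 571 × 1/16 = 35.6875
χ² = Σ (O − E)² / E
  gray-bodied normal-winged: (337 − 321.1875)² / 321.1875 = 0.7785
  gray-bodied vestigial-winged: (77 − 107.0625)² / 107.0625 = 8.4414
  ebony-bodied normal-winged: (116 − 107.0625)² / 107.0625 = 0.7461
  ebony-bodied vestigial-winged: (41 − 35.6875)² / 35.6875 = 0.7908
χ² = 0.7785 + 8.4414 + 0.7461 + 0.7908 = 10.7568 ≈ 10.757
Degrees of freedom = 4 − 1 = 3; critical value at α = 0.05 is 7.815.
Since 10.757 > 7.815, we reject the null hypothesis — the data do not fit the 9:3:3:1 ratio.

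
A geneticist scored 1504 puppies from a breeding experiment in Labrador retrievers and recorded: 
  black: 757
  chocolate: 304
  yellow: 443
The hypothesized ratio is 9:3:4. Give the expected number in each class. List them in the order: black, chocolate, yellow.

846, 282, 376

The 9:3:4 ratio has 16 parts, so with N = 1504 the expected counts are:
  black: 1504 × 9/16 = 846
  chocolate: 1504 × 3/16 = 282
  yellow: 1504 × 4/16 = 376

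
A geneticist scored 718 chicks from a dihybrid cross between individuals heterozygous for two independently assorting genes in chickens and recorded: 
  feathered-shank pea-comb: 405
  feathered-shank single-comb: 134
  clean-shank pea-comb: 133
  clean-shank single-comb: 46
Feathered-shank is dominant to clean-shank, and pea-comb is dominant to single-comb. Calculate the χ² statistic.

0.054

A dihybrid F₂ with independent assortment and complete dominance at both loci gives a 9:3:3:1 phenotypic ratio.
Expected counts for N = 718 under a 9:3:3:1 ratio (total parts = 16):
  feathered-shank pea-comb: 718 × 9/16 = 403.875
  feathered-shank single-comb: 718 × 3/16 = 134.625
  clean-shank pea-comb: 718 × 3/16 = 134.625
  clean-shank single-comb: 718 × 1/16 = 44.875
χ² = Σ (O − E)² / E
  feathered-shank pea-comb: (405 − 403.875)² / 403.875 = 0.0031
  feathered-shank single-comb: (134 − 134.625)² / 134.625 = 0.0029
  clean-shank pea-comb: (133 − 134.625)² / 134.625 = 0.0196
  clean-shank single-comb: (46 − 44.875)² / 44.875 = 0.0282
χ² = 0.0031 + 0.0029 + 0.0196 + 0.0282 = 0.0538 ≈ 0.054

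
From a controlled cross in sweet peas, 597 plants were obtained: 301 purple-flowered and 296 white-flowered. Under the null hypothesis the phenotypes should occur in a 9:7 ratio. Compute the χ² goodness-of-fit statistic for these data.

8.249

The 9:7 ratio has 16 parts, so with N = 597 the expected counts are:
  purple-flowered: 597 × 9/16 = 335.8125
  white-flowered: 597 × 7/16 = 261.1875
χ² = Σ (O − E)² / E
  purple-flowered: (301 − 335.8125)² / 335.8125 = 3.6089
  white-flowered: (296 − 261.1875)² / 261.1875 = 4.6400
χ² = 3.6089 + 4.6400 = 8.2489 ≈ 8.249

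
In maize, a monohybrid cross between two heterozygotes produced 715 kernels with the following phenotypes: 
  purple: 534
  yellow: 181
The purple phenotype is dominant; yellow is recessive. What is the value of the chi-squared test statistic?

For a monohybrid cross between heterozygotes with complete dominance, the expected phenotypic ratio is 3:1.
Total ratio parts = 4. Expected numbers out of 715:
  purple: 715 × 3/4 = 536.25
  yellow: 715 × 1/4 = 178.75
χ² = Σ (O − E)² / E
  purple: (534 − 536.25)² / 536.25 = 0.0094
  yellow: (181 − 178.75)² / 178.75 = 0.0283
χ² = 0.0094 + 0.0283 = 0.0377 ≈ 0.038

0.038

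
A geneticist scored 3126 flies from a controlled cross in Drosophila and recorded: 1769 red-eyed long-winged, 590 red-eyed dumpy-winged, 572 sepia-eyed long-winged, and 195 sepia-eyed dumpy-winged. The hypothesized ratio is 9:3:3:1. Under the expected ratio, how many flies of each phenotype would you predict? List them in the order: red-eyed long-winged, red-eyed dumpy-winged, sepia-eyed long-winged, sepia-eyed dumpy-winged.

1758.375, 586.125, 586.125, 195.375

Total ratio parts = 16. Expected numbers out of 3126:
  red-eyed long-winged: 3126 × 9/16 = 1758.375
  red-eyed dumpy-winged: 3126 × 3/16 = 586.125
  sepia-eyed long-winged: 3126 × 3/16 = 586.125
  sepia-eyed dumpy-winged: 3126 × 1/16 = 195.375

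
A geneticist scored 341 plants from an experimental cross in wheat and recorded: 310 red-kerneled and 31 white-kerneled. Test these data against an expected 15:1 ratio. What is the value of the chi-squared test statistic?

4.697

Total ratio parts = 16. Expected numbers out of 341:
  red-kerneled: 341 × 15/16 = 319.6875
  white-kerneled: 341 × 1/16 = 21.3125
χ² = Σ (O − E)² / E
  red-kerneled: (310 − 319.6875)² / 319.6875 = 0.2936
  white-kerneled: (31 − 21.3125)² / 21.3125 = 4.4034
χ² = 0.2936 + 4.4034 = 4.697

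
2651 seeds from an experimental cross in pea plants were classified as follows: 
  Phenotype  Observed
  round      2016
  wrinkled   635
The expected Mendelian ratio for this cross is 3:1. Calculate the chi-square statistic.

1.549

Total ratio parts = 4. Expected numbers out of 2651:
  round: 2651 × 3/4 = 1988.25
  wrinkled: 2651 × 1/4 = 662.75
χ² = Σ (O − E)² / E
  round: (2016 − 1988.25)² / 1988.25 = 0.3873
  wrinkled: (635 − 662.75)² / 662.75 = 1.1619
χ² = 0.3873 + 1.1619 = 1.5492 ≈ 1.549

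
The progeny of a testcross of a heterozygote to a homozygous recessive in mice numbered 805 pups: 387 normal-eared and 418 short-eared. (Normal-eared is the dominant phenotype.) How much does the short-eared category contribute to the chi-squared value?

0.597

A testcross of a heterozygote (Aa × aa) gives a 1:1 phenotypic ratio.
Total ratio parts = 2. Expected numbers out of 805:
  normal-eared: 805 × 1/2 = 402.5
  short-eared: 805 × 1/2 = 402.5
Contribution of short-eared: (418 − 402.5)² / 402.5 = 0.5969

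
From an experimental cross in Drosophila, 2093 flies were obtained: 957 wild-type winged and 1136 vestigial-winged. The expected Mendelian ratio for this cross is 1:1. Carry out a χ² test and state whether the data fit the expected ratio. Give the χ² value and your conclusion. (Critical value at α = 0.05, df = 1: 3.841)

Under the 1:1 hypothesis (Σ ratio = 2, N = 2093):
  wild-type winged: 2093 × 1/2 = 1046.5
  vestigial-winged: 2093 × 1/2 = 1046.5
χ² = Σ (O − E)² / E
  wild-type winged: (957 − 1046.5)² / 1046.5 = 7.6543
  vestigial-winged: (1136 − 1046.5)² / 1046.5 = 7.6543
χ² = 7.6543 + 7.6543 = 15.3086 ≈ 15.309
Degrees of freedom = 2 − 1 = 1; critical value at α = 0.05 is 3.841.
Since 15.309 > 3.841, we reject the null hypothesis — the data do not fit the 1:1 ratio.

15.309; not consistent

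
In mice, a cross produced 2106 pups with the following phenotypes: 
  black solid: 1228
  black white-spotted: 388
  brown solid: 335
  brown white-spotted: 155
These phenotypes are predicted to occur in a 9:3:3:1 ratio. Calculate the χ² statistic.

Expected counts for N = 2106 under a 9:3:3:1 ratio (total parts = 16):
  black solid: 2106 × 9/16 = 1184.625
  black white-spotted: 2106 × 3/16 = 394.875
  brown solid: 2106 × 3/16 = 394.875
  brown white-spotted: 2106 × 1/16 = 131.625
χ² = Σ (O − E)² / E
  black solid: (1228 − 1184.625)² / 1184.625 = 1.5882
  black white-spotted: (388 − 394.875)² / 394.875 = 0.1197
  brown solid: (335 − 394.875)² / 394.875 = 9.0789
  brown white-spotted: (155 − 131.625)² / 131.625 = 4.1511
χ² = 1.5882 + 0.1197 + 9.0789 + 4.1511 = 14.9379 ≈ 14.938

14.938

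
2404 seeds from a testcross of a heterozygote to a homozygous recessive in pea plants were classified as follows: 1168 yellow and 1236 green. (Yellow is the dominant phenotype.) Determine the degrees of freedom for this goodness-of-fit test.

A testcross of a heterozygote (Aa × aa) gives a 1:1 phenotypic ratio.
A goodness-of-fit test with 2 phenotype classes has df = 2 − 1 = 1.

1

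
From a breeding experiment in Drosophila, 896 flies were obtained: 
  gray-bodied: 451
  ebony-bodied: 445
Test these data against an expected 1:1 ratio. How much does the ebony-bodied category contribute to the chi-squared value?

0.020

Under the 1:1 hypothesis (Σ ratio = 2, N = 896):
  gray-bodied: 896 × 1/2 = 448
  ebony-bodied: 896 × 1/2 = 448
Contribution of ebony-bodied: (445 − 448)² / 448 = 0.0201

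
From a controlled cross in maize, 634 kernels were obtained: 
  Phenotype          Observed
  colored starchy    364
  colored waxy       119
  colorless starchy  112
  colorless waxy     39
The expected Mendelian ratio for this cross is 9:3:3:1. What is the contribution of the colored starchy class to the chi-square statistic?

0.153

The 9:3:3:1 ratio has 16 parts, so with N = 634 the expected counts are:
  colored starchy: 634 × 9/16 = 356.625
  colored waxy: 634 × 3/16 = 118.875
  colorless starchy: 634 × 3/16 = 118.875
  colorless waxy: 634 × 1/16 = 39.625
Contribution of colored starchy: (364 − 356.625)² / 356.625 = 0.1525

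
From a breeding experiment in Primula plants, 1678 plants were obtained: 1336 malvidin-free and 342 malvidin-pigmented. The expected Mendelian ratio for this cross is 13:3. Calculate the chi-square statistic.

Expected counts for N = 1678 under a 13:3 ratio (total parts = 16):
  malvidin-free: 1678 × 13/16 = 1363.375
  malvidin-pigmented: 1678 × 3/16 = 314.625
χ² = Σ (O − E)² / E
  malvidin-free: (1336 − 1363.375)² / 1363.375 = 0.5497
  malvidin-pigmented: (342 − 314.625)² / 314.625 = 2.3819
χ² = 0.5497 + 2.3819 = 2.9316 ≈ 2.932

2.932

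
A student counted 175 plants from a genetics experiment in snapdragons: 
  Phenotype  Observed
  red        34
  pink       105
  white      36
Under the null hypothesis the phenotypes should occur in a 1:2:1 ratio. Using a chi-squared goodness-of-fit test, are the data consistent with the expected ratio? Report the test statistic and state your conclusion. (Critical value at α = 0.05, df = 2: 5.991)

7.046; not consistent

The 1:2:1 ratio has 4 parts, so with N = 175 the expected counts are:
  red: 175 × 1/4 = 43.75
  pink: 175 × 2/4 = 87.5
  white: 175 × 1/4 = 43.75
χ² = Σ (O − E)² / E
  red: (34 − 43.75)² / 43.75 = 2.1729
  pink: (105 − 87.5)² / 87.5 = 3.5000
  white: (36 − 43.75)² / 43.75 = 1.3729
χ² = 2.1729 + 3.5000 + 1.3729 = 7.0458 ≈ 7.046
Degrees of freedom = 3 − 1 = 2; critical value at α = 0.05 is 5.991.
Since 7.046 > 5.991, we reject the null hypothesis — the data do not fit the 1:2:1 ratio.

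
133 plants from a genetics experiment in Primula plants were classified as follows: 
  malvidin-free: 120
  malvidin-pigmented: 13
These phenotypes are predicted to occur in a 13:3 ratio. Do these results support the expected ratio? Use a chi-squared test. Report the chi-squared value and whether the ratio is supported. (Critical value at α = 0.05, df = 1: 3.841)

Total ratio parts = 16. Expected numbers out of 133:
  malvidin-free: 133 × 13/16 = 108.0625
  malvidin-pigmented: 133 × 3/16 = 24.9375
χ² = Σ (O − E)² / E
  malvidin-free: (120 − 108.0625)² / 108.0625 = 1.3187
  malvidin-pigmented: (13 − 24.9375)² / 24.9375 = 5.7144
χ² = 1.3187 + 5.7144 = 7.0331 ≈ 7.033
Degrees of freedom = 2 − 1 = 1; critical value at α = 0.05 is 3.841.
Since 7.033 > 3.841, we reject the null hypothesis — the data do not fit the 13:3 ratio.

7.033; not consistent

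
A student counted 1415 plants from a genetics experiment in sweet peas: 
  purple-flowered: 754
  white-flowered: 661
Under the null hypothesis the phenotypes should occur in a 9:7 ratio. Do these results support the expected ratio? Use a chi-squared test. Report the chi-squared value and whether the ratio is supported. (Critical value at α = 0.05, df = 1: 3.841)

5.051; not consistent

Expected counts for N = 1415 under a 9:7 ratio (total parts = 16):
  purple-flowered: 1415 × 9/16 = 795.9375
  white-flowered: 1415 × 7/16 = 619.0625
χ² = Σ (O − E)² / E
  purple-flowered: (754 − 795.9375)² / 795.9375 = 2.2097
  white-flowered: (661 − 619.0625)² / 619.0625 = 2.8410
χ² = 2.2097 + 2.8410 = 5.0507 ≈ 5.051
Degrees of freedom = 2 − 1 = 1; critical value at α = 0.05 is 3.841.
Since 5.051 > 3.841, we reject the null hypothesis — the data do not fit the 9:7 ratio.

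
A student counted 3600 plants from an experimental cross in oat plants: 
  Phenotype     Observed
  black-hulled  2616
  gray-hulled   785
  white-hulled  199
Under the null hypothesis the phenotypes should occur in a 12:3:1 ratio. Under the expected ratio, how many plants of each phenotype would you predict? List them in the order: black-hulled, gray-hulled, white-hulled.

Total ratio parts = 16. Expected numbers out of 3600:
  black-hulled: 3600 × 12/16 = 2700
  gray-hulled: 3600 × 3/16 = 675
  white-hulled: 3600 × 1/16 = 225

2700, 675, 225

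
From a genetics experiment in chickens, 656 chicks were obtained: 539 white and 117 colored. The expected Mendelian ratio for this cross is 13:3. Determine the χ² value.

The 13:3 ratio has 16 parts, so with N = 656 the expected counts are:
  white: 656 × 13/16 = 533
  colored: 656 × 3/16 = 123
χ² = Σ (O − E)² / E
  white: (539 − 533)² / 533 = 0.0675
  colored: (117 − 123)² / 123 = 0.2927
χ² = 0.0675 + 0.2927 = 0.3602 ≈ 0.360

0.360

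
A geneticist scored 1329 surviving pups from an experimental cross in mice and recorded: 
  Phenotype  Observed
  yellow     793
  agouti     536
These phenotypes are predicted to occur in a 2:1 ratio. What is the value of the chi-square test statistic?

Total ratio parts = 3. Expected numbers out of 1329:
  yellow: 1329 × 2/3 = 886
  agouti: 1329 × 1/3 = 443
χ² = Σ (O − E)² / E
  yellow: (793 − 886)² / 886 = 9.7619
  agouti: (536 − 443)² / 443 = 19.5237
χ² = 9.7619 + 19.5237 = 29.2856 ≈ 29.286

29.286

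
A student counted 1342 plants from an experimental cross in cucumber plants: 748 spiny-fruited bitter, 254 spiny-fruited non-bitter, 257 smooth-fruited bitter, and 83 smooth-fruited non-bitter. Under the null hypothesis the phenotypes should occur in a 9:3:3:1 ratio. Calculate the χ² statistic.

Under the 9:3:3:1 hypothesis (Σ ratio = 16, N = 1342):
  spiny-fruited bitter: 1342 × 9/16 = 754.875
  spiny-fruited non-bitter: 1342 × 3/16 = 251.625
  smooth-fruited bitter: 1342 × 3/16 = 251.625
  smooth-fruited non-bitter: 1342 × 1/16 = 83.875
χ² = Σ (O − E)² / E
  spiny-fruited bitter: (748 − 754.875)² / 754.875 = 0.0626
  spiny-fruited non-bitter: (254 − 251.625)² / 251.625 = 0.0224
  smooth-fruited bitter: (257 − 251.625)² / 251.625 = 0.1148
  smooth-fruited non-bitter: (83 − 83.875)² / 83.875 = 0.0091
χ² = 0.0626 + 0.0224 + 0.1148 + 0.0091 = 0.2089 ≈ 0.209

0.209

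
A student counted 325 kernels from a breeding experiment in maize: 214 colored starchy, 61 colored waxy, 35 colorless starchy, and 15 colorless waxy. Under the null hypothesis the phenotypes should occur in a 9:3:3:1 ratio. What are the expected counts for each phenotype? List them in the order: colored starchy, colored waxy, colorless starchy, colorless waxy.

182.8125, 60.9375, 60.9375, 20.3125

Under the 9:3:3:1 hypothesis (Σ ratio = 16, N = 325):
  colored starchy: 325 × 9/16 = 182.8125
  colored waxy: 325 × 3/16 = 60.9375
  colorless starchy: 325 × 3/16 = 60.9375
  colorless waxy: 325 × 1/16 = 20.3125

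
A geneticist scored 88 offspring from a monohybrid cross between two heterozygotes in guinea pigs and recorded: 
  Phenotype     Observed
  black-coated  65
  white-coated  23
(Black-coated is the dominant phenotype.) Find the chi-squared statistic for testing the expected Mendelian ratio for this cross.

0.061

For a monohybrid cross between heterozygotes with complete dominance, the expected phenotypic ratio is 3:1.
Expected counts for N = 88 under a 3:1 ratio (total parts = 4):
  black-coated: 88 × 3/4 = 66
  white-coated: 88 × 1/4 = 22
χ² = Σ (O − E)² / E
  black-coated: (65 − 66)² / 66 = 0.0152
  white-coated: (23 − 22)² / 22 = 0.0455
χ² = 0.0152 + 0.0455 = 0.0607 ≈ 0.061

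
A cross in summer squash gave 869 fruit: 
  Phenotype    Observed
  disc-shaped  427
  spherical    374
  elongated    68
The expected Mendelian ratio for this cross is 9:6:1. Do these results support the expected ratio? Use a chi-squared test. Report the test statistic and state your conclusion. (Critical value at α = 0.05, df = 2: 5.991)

Under the 9:6:1 hypothesis (Σ ratio = 16, N = 869):
  disc-shaped: 869 × 9/16 = 488.8125
  spherical: 869 × 6/16 = 325.875
  elongated: 869 × 1/16 = 54.3125
χ² = Σ (O − E)² / E
  disc-shaped: (427 − 488.8125)² / 488.8125 = 7.8165
  spherical: (374 − 325.875)² / 325.875 = 7.1071
  elongated: (68 − 54.3125)² / 54.3125 = 3.4494
χ² = 7.8165 + 7.1071 + 3.4494 = 18.373
Degrees of freedom = 3 − 1 = 2; critical value at α = 0.05 is 5.991.
Since 18.373 > 5.991, we reject the null hypothesis — the data do not fit the 9:6:1 ratio.

18.373; not consistent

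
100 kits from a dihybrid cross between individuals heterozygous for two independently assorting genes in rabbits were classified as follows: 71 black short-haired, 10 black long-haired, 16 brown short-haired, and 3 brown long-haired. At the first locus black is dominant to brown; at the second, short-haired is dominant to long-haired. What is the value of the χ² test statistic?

10.044

A dihybrid F₂ with independent assortment and complete dominance at both loci gives a 9:3:3:1 phenotypic ratio.
Expected counts for N = 100 under a 9:3:3:1 ratio (total parts = 16):
  black short-haired: 100 × 9/16 = 56.25
  black long-haired: 100 × 3/16 = 18.75
  brown short-haired: 100 × 3/16 = 18.75
  brown long-haired: 100 × 1/16 = 6.25
χ² = Σ (O − E)² / E
  black short-haired: (71 − 56.25)² / 56.25 = 3.8678
  black long-haired: (10 − 18.75)² / 18.75 = 4.0833
  brown short-haired: (16 − 18.75)² / 18.75 = 0.4033
  brown long-haired: (3 − 6.25)² / 6.25 = 1.6900
χ² = 3.8678 + 4.0833 + 0.4033 + 1.6900 = 10.0444 ≈ 10.044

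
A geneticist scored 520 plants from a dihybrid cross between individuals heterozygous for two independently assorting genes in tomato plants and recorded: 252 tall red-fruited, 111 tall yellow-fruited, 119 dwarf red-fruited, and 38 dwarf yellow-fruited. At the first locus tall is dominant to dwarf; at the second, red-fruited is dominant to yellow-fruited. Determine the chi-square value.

13.149

A dihybrid F₂ with independent assortment and complete dominance at both loci gives a 9:3:3:1 phenotypic ratio.
Under the 9:3:3:1 hypothesis (Σ ratio = 16, N = 520):
  tall red-fruited: 520 × 9/16 = 292.5
  tall yellow-fruited: 520 × 3/16 = 97.5
  dwarf red-fruited: 520 × 3/16 = 97.5
  dwarf yellow-fruited: 520 × 1/16 = 32.5
χ² = Σ (O − E)² / E
  tall red-fruited: (252 − 292.5)² / 292.5 = 5.6077
  tall yellow-fruited: (111 − 97.5)² / 97.5 = 1.8692
  dwarf red-fruited: (119 − 97.5)² / 97.5 = 4.7410
  dwarf yellow-fruited: (38 − 32.5)² / 32.5 = 0.9308
χ² = 5.6077 + 1.8692 + 4.7410 + 0.9308 = 13.1487 ≈ 13.149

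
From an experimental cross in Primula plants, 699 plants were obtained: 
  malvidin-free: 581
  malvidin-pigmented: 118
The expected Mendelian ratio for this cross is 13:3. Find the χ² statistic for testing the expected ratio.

1.602

Under the 13:3 hypothesis (Σ ratio = 16, N = 699):
  malvidin-free: 699 × 13/16 = 567.9375
  malvidin-pigmented: 699 × 3/16 = 131.0625
χ² = Σ (O − E)² / E
  malvidin-free: (581 − 567.9375)² / 567.9375 = 0.3004
  malvidin-pigmented: (118 − 131.0625)² / 131.0625 = 1.3019
χ² = 0.3004 + 1.3019 = 1.6023 ≈ 1.602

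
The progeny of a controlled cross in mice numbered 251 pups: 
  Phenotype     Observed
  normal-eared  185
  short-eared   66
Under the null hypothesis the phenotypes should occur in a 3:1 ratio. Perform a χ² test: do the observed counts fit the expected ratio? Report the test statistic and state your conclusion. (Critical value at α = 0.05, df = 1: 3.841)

0.224; consistent

Expected counts for N = 251 under a 3:1 ratio (total parts = 4):
  normal-eared: 251 × 3/4 = 188.25
  short-eared: 251 × 1/4 = 62.75
χ² = Σ (O − E)² / E
  normal-eared: (185 − 188.25)² / 188.25 = 0.0561
  short-eared: (66 − 62.75)² / 62.75 = 0.1683
χ² = 0.0561 + 0.1683 = 0.2244 ≈ 0.224
Degrees of freedom = 2 − 1 = 1; critical value at α = 0.05 is 3.841.
Since 0.224 < 3.841, we fail to reject the null hypothesis — the data are consistent with the 3:1 ratio.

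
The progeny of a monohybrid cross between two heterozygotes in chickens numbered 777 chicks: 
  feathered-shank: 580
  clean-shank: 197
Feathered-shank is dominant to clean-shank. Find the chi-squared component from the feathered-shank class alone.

0.013

For a monohybrid cross between heterozygotes with complete dominance, the expected phenotypic ratio is 3:1.
Total ratio parts = 4. Expected numbers out of 777:
  feathered-shank: 777 × 3/4 = 582.75
  clean-shank: 777 × 1/4 = 194.25
Contribution of feathered-shank: (580 − 582.75)² / 582.75 = 0.0130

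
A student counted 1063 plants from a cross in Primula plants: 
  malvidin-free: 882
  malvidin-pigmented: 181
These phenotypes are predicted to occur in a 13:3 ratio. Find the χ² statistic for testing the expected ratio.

2.071

Expected counts for N = 1063 under a 13:3 ratio (total parts = 16):
  malvidin-free: 1063 × 13/16 = 863.6875
  malvidin-pigmented: 1063 × 3/16 = 199.3125
χ² = Σ (O − E)² / E
  malvidin-free: (882 − 863.6875)² / 863.6875 = 0.3883
  malvidin-pigmented: (181 − 199.3125)² / 199.3125 = 1.6825
χ² = 0.3883 + 1.6825 = 2.0708 ≈ 2.071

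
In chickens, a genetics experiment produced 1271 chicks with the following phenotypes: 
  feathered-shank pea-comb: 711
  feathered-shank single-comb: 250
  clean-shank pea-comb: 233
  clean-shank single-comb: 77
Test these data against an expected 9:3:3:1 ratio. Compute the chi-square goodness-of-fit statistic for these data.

Under the 9:3:3:1 hypothesis (Σ ratio = 16, N = 1271):
  feathered-shank pea-comb: 1271 × 9/16 = 714.9375
  feathered-shank single-comb: 1271 × 3/16 = 238.3125
  clean-shank pea-comb: 1271 × 3/16 = 238.3125
  clean-shank single-comb: 1271 × 1/16 = 79.4375
χ² = Σ (O − E)² / E
  feathered-shank pea-comb: (711 − 714.9375)² / 714.9375 = 0.0217
  feathered-shank single-comb: (250 − 238.3125)² / 238.3125 = 0.5732
  clean-shank pea-comb: (233 − 238.3125)² / 238.3125 = 0.1184
  clean-shank single-comb: (77 − 79.4375)² / 79.4375 = 0.0748
χ² = 0.0217 + 0.5732 + 0.1184 + 0.0748 = 0.7881 ≈ 0.788

0.788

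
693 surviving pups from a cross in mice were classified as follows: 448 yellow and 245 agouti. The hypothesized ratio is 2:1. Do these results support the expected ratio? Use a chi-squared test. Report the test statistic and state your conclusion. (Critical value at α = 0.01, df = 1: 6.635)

1.273; consistent

The 2:1 ratio has 3 parts, so with N = 693 the expected counts are:
  yellow: 693 × 2/3 = 462
  agouti: 693 × 1/3 = 231
χ² = Σ (O − E)² / E
  yellow: (448 − 462)² / 462 = 0.4242
  agouti: (245 − 231)² / 231 = 0.8485
χ² = 0.4242 + 0.8485 = 1.2727 ≈ 1.273
Degrees of freedom = 2 − 1 = 1; critical value at α = 0.01 is 6.635.
Since 1.273 < 6.635, we fail to reject the null hypothesis — the data are consistent with the 2:1 ratio.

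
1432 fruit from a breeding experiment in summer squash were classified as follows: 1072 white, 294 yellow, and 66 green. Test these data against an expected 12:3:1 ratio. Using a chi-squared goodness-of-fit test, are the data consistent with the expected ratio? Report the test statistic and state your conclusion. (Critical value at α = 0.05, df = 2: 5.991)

Expected counts for N = 1432 under a 12:3:1 ratio (total parts = 16):
  white: 1432 × 12/16 = 1074
  yellow: 1432 × 3/16 = 268.5
  green: 1432 × 1/16 = 89.5
χ² = Σ (O − E)² / E
  white: (1072 − 1074)² / 1074 = 0.0037
  yellow: (294 − 268.5)² / 268.5 = 2.4218
  green: (66 − 89.5)² / 89.5 = 6.1704
χ² = 0.0037 + 2.4218 + 6.1704 = 8.5959 ≈ 8.596
Degrees of freedom = 3 − 1 = 2; critical value at α = 0.05 is 5.991.
Since 8.596 > 5.991, we reject the null hypothesis — the data do not fit the 12:3:1 ratio.

8.596; not consistent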